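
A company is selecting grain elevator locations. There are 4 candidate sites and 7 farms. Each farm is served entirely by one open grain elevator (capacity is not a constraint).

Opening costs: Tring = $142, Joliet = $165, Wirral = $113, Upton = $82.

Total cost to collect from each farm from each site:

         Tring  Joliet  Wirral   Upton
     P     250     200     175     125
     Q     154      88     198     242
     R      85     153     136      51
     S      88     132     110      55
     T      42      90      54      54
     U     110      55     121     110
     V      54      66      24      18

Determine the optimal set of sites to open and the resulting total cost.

For any fixed open set, each farm goes to its cheapest open site; total = fixed + service.
{Joliet, Upton}: P→Upton 125, Q→Joliet 88, R→Upton 51, S→Upton 55, T→Upton 54, U→Joliet 55, V→Upton 18. Service 446; fixed 247; total 693.
{Upton}: service 655 + fixed 82 = 737
{Tring, Upton}: service 555 + fixed 224 = 779
{Tring, Joliet, Wirral, Upton}: service 434 + fixed 502 = 936
No other subset beats 693.

Open Joliet and Upton; minimum total cost 693.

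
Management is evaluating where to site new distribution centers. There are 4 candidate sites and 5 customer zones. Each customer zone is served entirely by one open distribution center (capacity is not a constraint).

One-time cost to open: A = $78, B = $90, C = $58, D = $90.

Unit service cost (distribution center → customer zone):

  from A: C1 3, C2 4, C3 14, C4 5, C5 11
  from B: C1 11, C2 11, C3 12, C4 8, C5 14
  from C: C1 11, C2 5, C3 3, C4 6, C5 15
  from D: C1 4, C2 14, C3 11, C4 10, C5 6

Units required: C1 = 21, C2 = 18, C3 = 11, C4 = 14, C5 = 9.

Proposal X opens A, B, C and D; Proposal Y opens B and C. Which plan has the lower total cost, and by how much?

Proposal X is cheaper by 104.

Proposal X: {A, B, C, D}: C1→A 3·21=63, C2→A 4·18=72, C3→C 3·11=33, C4→A 5·14=70, C5→D 6·9=54. Service 292; fixed 316; total 608.
Proposal Y: {B, C}: C1→B 11·21=231, C2→C 5·18=90, C3→C 3·11=33, C4→C 6·14=84, C5→B 14·9=126. Service 564; fixed 148; total 712.
Difference: |608 − 712| = 104.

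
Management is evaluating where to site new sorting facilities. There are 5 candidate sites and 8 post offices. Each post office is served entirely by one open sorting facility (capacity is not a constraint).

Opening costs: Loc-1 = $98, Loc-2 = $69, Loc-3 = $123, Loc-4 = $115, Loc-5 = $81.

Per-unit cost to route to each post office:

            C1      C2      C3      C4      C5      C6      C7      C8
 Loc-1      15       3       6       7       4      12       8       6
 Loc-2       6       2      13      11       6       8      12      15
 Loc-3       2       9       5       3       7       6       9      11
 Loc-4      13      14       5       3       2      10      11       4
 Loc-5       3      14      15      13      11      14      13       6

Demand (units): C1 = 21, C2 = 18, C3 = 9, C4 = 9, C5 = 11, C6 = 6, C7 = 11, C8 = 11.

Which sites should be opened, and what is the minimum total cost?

For any fixed open set, each post office goes to its cheapest open site; total = fixed + service.
{Loc-1, Loc-3}: C1→Loc-3 2·21=42, C2→Loc-1 3·18=54, C3→Loc-3 5·9=45, C4→Loc-3 3·9=27, C5→Loc-1 4·11=44, C6→Loc-3 6·6=36, C7→Loc-1 8·11=88, C8→Loc-1 6·11=66. Service 402; fixed 221; total 623.
{Loc-2, Loc-4}: service 469 + fixed 184 = 653
{Loc-2, Loc-3, Loc-4}: C1→Loc-3 2·21=42, C2→Loc-2 2·18=36, C3→Loc-3 5·9=45, C4→Loc-3 3·9=27, C5→Loc-4 2·11=22, C6→Loc-3 6·6=36, C7→Loc-3 9·11=99, C8→Loc-4 4·11=44. Service 351; fixed 307; total 658.
{Loc-1, Loc-2, Loc-3, Loc-4, Loc-5}: C1→Loc-3 2·21=42, C2→Loc-2 2·18=36, C3→Loc-3 5·9=45, C4→Loc-3 3·9=27, C5→Loc-4 2·11=22, C6→Loc-3 6·6=36, C7→Loc-1 8·11=88, C8→Loc-4 4·11=44. Service 340; fixed 486; total 826.
No other subset beats 623.

Open Loc-1 and Loc-3; minimum total cost 623.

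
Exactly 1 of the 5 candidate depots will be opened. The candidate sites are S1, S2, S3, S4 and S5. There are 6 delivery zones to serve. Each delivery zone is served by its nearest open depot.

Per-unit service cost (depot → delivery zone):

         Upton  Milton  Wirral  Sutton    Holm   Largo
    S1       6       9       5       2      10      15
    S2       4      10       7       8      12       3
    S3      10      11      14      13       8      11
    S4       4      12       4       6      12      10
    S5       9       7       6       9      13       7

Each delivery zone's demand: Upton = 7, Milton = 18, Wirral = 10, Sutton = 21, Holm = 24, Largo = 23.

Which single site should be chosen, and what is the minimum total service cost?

Choose S2 only; total service cost 803.

With exactly 1 open, each delivery zone uses its cheapest among the chosen.
{S2}: Upton→S2 4·7=28, Milton→S2 10·18=180, Wirral→S2 7·10=70, Sutton→S2 8·21=168, Holm→S2 12·24=288, Largo→S2 3·23=69. Service cost 803.
{S1}: service cost 881
{S5}: service cost 911
Among all 5 size-1 choices, {S2} is lowest.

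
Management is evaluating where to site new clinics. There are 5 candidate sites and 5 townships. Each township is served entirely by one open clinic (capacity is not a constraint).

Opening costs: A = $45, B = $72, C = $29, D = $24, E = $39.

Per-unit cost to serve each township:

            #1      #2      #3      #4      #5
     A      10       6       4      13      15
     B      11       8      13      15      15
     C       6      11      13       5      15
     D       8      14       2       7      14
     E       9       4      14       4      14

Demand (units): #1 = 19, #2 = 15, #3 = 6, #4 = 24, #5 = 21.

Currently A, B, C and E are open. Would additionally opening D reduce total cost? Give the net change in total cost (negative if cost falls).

No — net change +12 (cost rises by 12).

Current service cost with {A, B, C, E}: 588.
Adding D: each township re-picks its cheapest; new service cost 576, saving 12.
Extra fixed cost: 24. Net change = 24 − 12 = 12.
(Totals: 773 → 785.)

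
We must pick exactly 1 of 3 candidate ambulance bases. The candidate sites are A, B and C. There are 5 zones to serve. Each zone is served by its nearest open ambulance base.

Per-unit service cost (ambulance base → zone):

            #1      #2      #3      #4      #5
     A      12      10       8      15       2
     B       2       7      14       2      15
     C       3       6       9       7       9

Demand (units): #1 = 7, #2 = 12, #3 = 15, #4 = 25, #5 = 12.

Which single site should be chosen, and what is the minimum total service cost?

With exactly 1 open, each zone uses its cheapest among the chosen.
{C}: #1→C 3·7=21, #2→C 6·12=72, #3→C 9·15=135, #4→C 7·25=175, #5→C 9·12=108. Service cost 511.
{B}: service cost 538
{A}: service cost 723
Among all 3 size-1 choices, {C} is lowest.

Choose C only; total service cost 511.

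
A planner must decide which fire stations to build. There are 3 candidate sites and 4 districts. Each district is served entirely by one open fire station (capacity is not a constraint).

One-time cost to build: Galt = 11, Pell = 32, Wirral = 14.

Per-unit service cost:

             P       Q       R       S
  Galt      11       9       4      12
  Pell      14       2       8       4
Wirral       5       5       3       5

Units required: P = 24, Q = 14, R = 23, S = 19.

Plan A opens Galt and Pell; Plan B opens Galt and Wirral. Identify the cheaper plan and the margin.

Plan B is cheaper by 124.

Plan A: {Galt, Pell}: P→Galt 11·24=264, Q→Pell 2·14=28, R→Galt 4·23=92, S→Pell 4·19=76. Service 460; fixed 43; total 503.
Plan B: {Galt, Wirral}: P→Wirral 5·24=120, Q→Wirral 5·14=70, R→Wirral 3·23=69, S→Wirral 5·19=95. Service 354; fixed 25; total 379.
Difference: |503 − 379| = 124.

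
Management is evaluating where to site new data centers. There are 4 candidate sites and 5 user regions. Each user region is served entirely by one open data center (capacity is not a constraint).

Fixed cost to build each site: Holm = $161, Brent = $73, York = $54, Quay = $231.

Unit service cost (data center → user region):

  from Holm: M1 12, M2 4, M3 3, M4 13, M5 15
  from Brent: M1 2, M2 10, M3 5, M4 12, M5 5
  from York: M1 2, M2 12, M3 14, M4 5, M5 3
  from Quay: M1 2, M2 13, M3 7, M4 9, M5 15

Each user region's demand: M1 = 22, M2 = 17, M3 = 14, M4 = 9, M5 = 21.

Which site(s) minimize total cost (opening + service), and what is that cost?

For any fixed open set, each user region goes to its cheapest open site; total = fixed + service.
{Holm, York}: M1→York 2·22=44, M2→Holm 4·17=68, M3→Holm 3·14=42, M4→York 5·9=45, M5→York 3·21=63. Service 262; fixed 215; total 477.
{Brent, York}: service 392 + fixed 127 = 519
{Holm, Brent, York}: service 262 + fixed 288 = 550
{Holm, Brent, York, Quay}: service 262 + fixed 519 = 781
No other subset beats 477.

Open Holm and York; minimum total cost 477.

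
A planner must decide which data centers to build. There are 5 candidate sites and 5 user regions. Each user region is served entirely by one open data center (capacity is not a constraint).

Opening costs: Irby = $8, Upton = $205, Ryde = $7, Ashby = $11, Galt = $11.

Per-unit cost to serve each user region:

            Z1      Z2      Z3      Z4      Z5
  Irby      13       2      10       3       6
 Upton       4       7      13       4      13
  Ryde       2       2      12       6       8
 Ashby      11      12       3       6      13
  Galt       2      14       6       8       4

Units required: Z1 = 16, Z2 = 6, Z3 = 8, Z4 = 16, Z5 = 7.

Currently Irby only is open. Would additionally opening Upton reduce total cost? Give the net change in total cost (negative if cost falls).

Current service cost with {Irby}: 390.
Adding Upton: each user region re-picks its cheapest; new service cost 246, saving 144.
Extra fixed cost: 205. Net change = 205 − 144 = 61.
(Totals: 398 → 459.)

No — net change +61 (cost rises by 61).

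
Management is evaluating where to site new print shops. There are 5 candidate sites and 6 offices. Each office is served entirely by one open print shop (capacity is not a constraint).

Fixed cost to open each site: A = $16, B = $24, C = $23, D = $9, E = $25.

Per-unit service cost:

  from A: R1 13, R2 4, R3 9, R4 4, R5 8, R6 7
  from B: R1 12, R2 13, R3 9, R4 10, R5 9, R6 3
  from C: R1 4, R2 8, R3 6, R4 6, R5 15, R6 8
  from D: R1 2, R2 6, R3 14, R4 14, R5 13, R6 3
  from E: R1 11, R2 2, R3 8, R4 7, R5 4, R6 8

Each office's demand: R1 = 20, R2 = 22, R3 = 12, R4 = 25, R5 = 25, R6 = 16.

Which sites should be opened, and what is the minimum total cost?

Open A, C, D and E; minimum total cost 477.

For any fixed open set, each office goes to its cheapest open site; total = fixed + service.
{A, C, D, E}: R1→D 2·20=40, R2→E 2·22=44, R3→C 6·12=72, R4→A 4·25=100, R5→E 4·25=100, R6→D 3·16=48. Service 404; fixed 73; total 477.
{A, D, E}: service 428 + fixed 50 = 478
{A, B, C, D, E}: service 404 + fixed 97 = 501
{D}: service 1063 + fixed 9 = 1072
No other subset beats 477.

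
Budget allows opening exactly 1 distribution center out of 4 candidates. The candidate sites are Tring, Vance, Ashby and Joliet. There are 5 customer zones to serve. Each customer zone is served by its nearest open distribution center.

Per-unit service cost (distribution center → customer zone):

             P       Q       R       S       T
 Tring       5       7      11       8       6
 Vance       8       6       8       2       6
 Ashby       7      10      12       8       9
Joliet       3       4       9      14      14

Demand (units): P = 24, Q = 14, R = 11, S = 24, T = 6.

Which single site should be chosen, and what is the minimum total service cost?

Choose Vance only; total service cost 448.

With exactly 1 open, each customer zone uses its cheapest among the chosen.
{Vance}: P→Vance 8·24=192, Q→Vance 6·14=84, R→Vance 8·11=88, S→Vance 2·24=48, T→Vance 6·6=36. Service cost 448.
{Tring}: service cost 567
{Joliet}: service cost 647
Among all 4 size-1 choices, {Vance} is lowest.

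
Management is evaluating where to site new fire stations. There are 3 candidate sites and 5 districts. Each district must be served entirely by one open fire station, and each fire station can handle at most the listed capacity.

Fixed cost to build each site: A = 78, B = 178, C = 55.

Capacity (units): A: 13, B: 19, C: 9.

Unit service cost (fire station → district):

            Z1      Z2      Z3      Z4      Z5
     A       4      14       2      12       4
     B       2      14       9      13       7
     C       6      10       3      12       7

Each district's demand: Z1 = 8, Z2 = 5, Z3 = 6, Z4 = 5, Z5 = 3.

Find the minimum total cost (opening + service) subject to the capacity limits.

Minimum total cost: 423

Open {B, C}: Z1→B 2·8=16, Z2→B 14·5=70, Z3→C 3·6=18, Z4→B 13·5=65, Z5→C 7·3=21.
Loads: B carries 18/19, C carries 9/9. Service 190; fixed 233; total 423.
Next best feasible plan costs 431.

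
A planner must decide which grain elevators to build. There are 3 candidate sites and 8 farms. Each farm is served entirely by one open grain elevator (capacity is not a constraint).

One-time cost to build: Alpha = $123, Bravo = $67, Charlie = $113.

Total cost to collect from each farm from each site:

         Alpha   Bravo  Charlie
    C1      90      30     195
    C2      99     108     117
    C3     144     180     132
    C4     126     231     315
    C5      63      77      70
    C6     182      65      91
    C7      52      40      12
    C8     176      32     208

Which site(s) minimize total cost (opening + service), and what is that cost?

Open Alpha and Bravo; minimum total cost 789.

For any fixed open set, each farm goes to its cheapest open site; total = fixed + service.
{Alpha, Bravo}: C1→Bravo 30, C2→Alpha 99, C3→Alpha 144, C4→Alpha 126, C5→Alpha 63, C6→Bravo 65, C7→Bravo 40, C8→Bravo 32. Service 599; fixed 190; total 789.
{Bravo}: service 763 + fixed 67 = 830
{Bravo, Charlie}: service 680 + fixed 180 = 860
{Alpha, Bravo, Charlie}: C1→Bravo 30, C2→Alpha 99, C3→Charlie 132, C4→Alpha 126, C5→Alpha 63, C6→Bravo 65, C7→Charlie 12, C8→Bravo 32. Service 559; fixed 303; total 862.
(All 7 nonempty subsets were checked; Alpha and Bravo is lowest.)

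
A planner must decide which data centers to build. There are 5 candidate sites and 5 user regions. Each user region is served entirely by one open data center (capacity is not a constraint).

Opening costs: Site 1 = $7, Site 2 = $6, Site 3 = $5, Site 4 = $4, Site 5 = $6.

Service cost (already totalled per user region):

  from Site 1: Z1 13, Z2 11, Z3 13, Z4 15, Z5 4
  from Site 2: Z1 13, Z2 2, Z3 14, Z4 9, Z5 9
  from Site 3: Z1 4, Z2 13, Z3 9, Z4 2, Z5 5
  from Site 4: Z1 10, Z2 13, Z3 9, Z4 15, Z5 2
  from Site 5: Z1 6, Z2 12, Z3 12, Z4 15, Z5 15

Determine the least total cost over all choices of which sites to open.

For any fixed open set, each user region goes to its cheapest open site; total = fixed + service.
{Site 2, Site 3}: Z1→Site 3 4, Z2→Site 2 2, Z3→Site 3 9, Z4→Site 3 2, Z5→Site 3 5. Service 22; fixed 11; total 33.
{Site 2, Site 3, Site 4}: service 19 + fixed 15 = 34
{Site 3}: service 33 + fixed 5 = 38
{Site 1, Site 2, Site 3, Site 4, Site 5}: service 19 + fixed 28 = 47
No other subset beats 33.

Minimum total cost: 33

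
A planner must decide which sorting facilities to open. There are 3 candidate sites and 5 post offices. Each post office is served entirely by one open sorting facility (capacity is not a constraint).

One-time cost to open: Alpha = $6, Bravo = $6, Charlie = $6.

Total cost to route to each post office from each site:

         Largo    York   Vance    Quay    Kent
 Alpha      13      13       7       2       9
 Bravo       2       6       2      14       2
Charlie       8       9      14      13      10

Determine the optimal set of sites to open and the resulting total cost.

For any fixed open set, each post office goes to its cheapest open site; total = fixed + service.
{Alpha, Bravo}: Largo→Bravo 2, York→Bravo 6, Vance→Bravo 2, Quay→Alpha 2, Kent→Bravo 2. Service 14; fixed 12; total 26.
{Alpha, Bravo, Charlie}: service 14 + fixed 18 = 32
{Bravo}: service 26 + fixed 6 = 32
{Alpha}: Largo→Alpha 13, York→Alpha 13, Vance→Alpha 7, Quay→Alpha 2, Kent→Alpha 9. Service 44; fixed 6; total 50.
No other subset beats 26.

Open Alpha and Bravo; minimum total cost 26.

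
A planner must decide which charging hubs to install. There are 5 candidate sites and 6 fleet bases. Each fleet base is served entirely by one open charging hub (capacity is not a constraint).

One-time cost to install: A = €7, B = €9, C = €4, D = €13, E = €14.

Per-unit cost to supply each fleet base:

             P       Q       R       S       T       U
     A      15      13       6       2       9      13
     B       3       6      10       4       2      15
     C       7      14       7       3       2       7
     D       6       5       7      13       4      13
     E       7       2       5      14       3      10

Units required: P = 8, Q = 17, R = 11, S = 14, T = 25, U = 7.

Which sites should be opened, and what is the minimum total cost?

For any fixed open set, each fleet base goes to its cheapest open site; total = fixed + service.
{A, B, C, E}: P→B 3·8=24, Q→E 2·17=34, R→E 5·11=55, S→A 2·14=28, T→B 2·25=50, U→C 7·7=49. Service 240; fixed 34; total 274.
{B, C, E}: P→B 3·8=24, Q→E 2·17=34, R→E 5·11=55, S→C 3·14=42, T→B 2·25=50, U→C 7·7=49. Service 254; fixed 27; total 281.
{A, B, C, D, E}: P→B 3·8=24, Q→E 2·17=34, R→E 5·11=55, S→A 2·14=28, T→B 2·25=50, U→C 7·7=49. Service 240; fixed 47; total 287.
{C}: service 512 + fixed 4 = 516
No other subset beats 274.

Open A, B, C and E; minimum total cost 274.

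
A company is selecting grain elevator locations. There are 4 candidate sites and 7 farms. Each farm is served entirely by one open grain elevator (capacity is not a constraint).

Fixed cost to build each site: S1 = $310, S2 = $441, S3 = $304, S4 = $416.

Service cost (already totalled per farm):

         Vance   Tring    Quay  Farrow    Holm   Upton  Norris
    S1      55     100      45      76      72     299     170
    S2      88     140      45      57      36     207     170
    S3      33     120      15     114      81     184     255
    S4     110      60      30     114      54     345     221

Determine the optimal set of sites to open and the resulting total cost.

Open S3 only; minimum total cost 1106.

For any fixed open set, each farm goes to its cheapest open site; total = fixed + service.
{S3}: Vance→S3 33, Tring→S3 120, Quay→S3 15, Farrow→S3 114, Holm→S3 81, Upton→S3 184, Norris→S3 255. Service 802; fixed 304; total 1106.
{S1}: Vance→S1 55, Tring→S1 100, Quay→S1 45, Farrow→S1 76, Holm→S1 72, Upton→S1 299, Norris→S1 170. Service 817; fixed 310; total 1127.
{S2}: service 743 + fixed 441 = 1184
{S1, S2, S3, S4}: service 555 + fixed 1471 = 2026
No other subset beats 1106.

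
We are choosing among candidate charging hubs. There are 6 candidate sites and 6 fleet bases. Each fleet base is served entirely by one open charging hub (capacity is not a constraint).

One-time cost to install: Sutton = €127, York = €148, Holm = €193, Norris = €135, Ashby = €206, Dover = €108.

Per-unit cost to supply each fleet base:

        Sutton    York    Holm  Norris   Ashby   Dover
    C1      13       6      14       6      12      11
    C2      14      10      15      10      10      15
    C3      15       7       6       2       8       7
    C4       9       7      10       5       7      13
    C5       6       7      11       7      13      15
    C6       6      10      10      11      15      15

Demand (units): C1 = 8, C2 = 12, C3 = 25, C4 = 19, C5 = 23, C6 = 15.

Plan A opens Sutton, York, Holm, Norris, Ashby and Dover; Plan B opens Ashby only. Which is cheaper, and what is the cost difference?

Plan A: {Sutton, York, Holm, Norris, Ashby, Dover}: C1→York 6·8=48, C2→York 10·12=120, C3→Norris 2·25=50, C4→Norris 5·19=95, C5→Sutton 6·23=138, C6→Sutton 6·15=90. Service 541; fixed 917; total 1458.
Plan B: {Ashby}: C1→Ashby 12·8=96, C2→Ashby 10·12=120, C3→Ashby 8·25=200, C4→Ashby 7·19=133, C5→Ashby 13·23=299, C6→Ashby 15·15=225. Service 1073; fixed 206; total 1279.
Difference: |1458 − 1279| = 179.

Plan B is cheaper by 179.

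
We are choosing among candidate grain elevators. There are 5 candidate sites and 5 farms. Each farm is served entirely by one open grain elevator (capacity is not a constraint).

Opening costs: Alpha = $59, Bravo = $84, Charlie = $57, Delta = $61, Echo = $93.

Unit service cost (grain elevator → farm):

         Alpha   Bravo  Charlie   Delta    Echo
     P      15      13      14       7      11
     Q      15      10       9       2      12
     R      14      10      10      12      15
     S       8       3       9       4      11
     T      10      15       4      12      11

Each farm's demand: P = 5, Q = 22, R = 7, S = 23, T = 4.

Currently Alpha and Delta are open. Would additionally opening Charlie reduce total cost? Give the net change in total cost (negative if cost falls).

No — net change +19 (cost rises by 19).

Current service cost with {Alpha, Delta}: 295.
Adding Charlie: each farm re-picks its cheapest; new service cost 257, saving 38.
Extra fixed cost: 57. Net change = 57 − 38 = 19.
(Totals: 415 → 434.)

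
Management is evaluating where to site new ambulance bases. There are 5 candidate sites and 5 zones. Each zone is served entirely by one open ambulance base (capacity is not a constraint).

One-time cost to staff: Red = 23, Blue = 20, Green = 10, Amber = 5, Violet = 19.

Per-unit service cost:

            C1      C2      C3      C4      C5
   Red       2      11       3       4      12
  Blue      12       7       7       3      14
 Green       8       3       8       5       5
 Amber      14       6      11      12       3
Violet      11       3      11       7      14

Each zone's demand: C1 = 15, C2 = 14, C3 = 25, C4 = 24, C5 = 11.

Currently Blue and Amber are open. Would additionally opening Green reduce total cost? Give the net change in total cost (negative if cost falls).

Current service cost with {Blue, Amber}: 544.
Adding Green: each zone re-picks its cheapest; new service cost 442, saving 102.
Extra fixed cost: 10. Net change = 10 − 102 = -92.
(Totals: 569 → 477.)

Yes — net change −92 (cost falls by 92).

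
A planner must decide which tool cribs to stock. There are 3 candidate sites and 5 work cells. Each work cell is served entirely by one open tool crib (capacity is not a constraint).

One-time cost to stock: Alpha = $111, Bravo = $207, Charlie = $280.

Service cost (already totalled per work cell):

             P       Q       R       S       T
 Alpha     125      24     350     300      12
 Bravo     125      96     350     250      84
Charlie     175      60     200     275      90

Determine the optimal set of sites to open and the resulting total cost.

Open Alpha only; minimum total cost 922.

For any fixed open set, each work cell goes to its cheapest open site; total = fixed + service.
{Alpha}: P→Alpha 125, Q→Alpha 24, R→Alpha 350, S→Alpha 300, T→Alpha 12. Service 811; fixed 111; total 922.
{Alpha, Charlie}: service 636 + fixed 391 = 1027
{Alpha, Bravo}: P→Alpha 125, Q→Alpha 24, R→Alpha 350, S→Bravo 250, T→Alpha 12. Service 761; fixed 318; total 1079.
{Alpha, Bravo, Charlie}: P→Alpha 125, Q→Alpha 24, R→Charlie 200, S→Bravo 250, T→Alpha 12. Service 611; fixed 598; total 1209.
No other subset beats 922.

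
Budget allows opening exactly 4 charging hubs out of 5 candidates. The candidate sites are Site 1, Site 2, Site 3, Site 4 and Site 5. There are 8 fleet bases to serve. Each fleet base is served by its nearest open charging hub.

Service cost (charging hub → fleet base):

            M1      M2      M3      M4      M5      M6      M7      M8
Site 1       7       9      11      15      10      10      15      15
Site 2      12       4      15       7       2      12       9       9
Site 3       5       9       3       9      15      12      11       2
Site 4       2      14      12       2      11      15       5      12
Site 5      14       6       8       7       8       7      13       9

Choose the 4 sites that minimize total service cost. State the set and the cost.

Choose Site 2, Site 3, Site 4 and Site 5; total service cost 27.

With exactly 4 open, each fleet base uses its cheapest among the chosen.
{Site 2, Site 3, Site 4, Site 5}: M1→Site 4 2, M2→Site 2 4, M3→Site 3 3, M4→Site 4 2, M5→Site 2 2, M6→Site 5 7, M7→Site 4 5, M8→Site 3 2. Service cost 27.
{Site 1, Site 2, Site 3, Site 4}: service cost 30
{Site 1, Site 3, Site 4, Site 5}: service cost 35
Among all 5 size-4 choices, {Site 2, Site 3, Site 4, Site 5} is lowest.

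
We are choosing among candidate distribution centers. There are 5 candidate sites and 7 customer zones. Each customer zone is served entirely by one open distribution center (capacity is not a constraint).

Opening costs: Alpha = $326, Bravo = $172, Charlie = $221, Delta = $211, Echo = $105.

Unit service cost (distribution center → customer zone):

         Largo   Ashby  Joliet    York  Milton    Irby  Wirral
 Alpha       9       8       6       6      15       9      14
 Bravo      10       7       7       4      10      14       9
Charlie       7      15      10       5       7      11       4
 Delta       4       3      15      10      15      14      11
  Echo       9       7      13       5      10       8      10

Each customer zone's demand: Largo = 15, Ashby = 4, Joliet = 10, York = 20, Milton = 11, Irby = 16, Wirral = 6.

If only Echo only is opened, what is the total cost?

Each customer zone is assigned to its cheapest site among the open ones.
{Echo}: Largo→Echo 9·15=135, Ashby→Echo 7·4=28, Joliet→Echo 13·10=130, York→Echo 5·20=100, Milton→Echo 10·11=110, Irby→Echo 8·16=128, Wirral→Echo 10·6=60. Service 691; fixed 105; total 796.

Total cost: 796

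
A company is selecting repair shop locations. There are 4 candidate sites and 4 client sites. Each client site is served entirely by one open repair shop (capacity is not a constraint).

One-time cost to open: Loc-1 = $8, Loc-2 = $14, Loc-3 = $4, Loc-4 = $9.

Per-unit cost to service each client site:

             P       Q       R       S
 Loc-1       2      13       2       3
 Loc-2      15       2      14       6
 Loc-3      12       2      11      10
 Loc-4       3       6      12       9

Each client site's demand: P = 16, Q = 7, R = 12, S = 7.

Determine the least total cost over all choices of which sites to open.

For any fixed open set, each client site goes to its cheapest open site; total = fixed + service.
{Loc-1, Loc-3}: P→Loc-1 2·16=32, Q→Loc-3 2·7=14, R→Loc-1 2·12=24, S→Loc-1 3·7=21. Service 91; fixed 12; total 103.
{Loc-1, Loc-3, Loc-4}: P→Loc-1 2·16=32, Q→Loc-3 2·7=14, R→Loc-1 2·12=24, S→Loc-1 3·7=21. Service 91; fixed 21; total 112.
{Loc-1, Loc-2}: service 91 + fixed 22 = 113
{Loc-1, Loc-2, Loc-3, Loc-4}: P→Loc-1 2·16=32, Q→Loc-2 2·7=14, R→Loc-1 2·12=24, S→Loc-1 3·7=21. Service 91; fixed 35; total 126.
No other subset beats 103.

Minimum total cost: 103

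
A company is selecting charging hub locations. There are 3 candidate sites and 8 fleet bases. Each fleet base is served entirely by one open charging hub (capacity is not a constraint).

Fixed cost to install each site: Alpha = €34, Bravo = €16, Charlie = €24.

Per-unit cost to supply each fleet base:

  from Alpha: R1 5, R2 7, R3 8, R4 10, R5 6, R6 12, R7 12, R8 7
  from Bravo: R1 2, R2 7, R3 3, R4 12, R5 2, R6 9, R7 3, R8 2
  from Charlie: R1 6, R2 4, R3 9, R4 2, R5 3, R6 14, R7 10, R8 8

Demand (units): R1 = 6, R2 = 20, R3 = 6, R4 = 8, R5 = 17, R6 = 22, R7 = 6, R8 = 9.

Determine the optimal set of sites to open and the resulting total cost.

Open Bravo and Charlie; minimum total cost 434.

For any fixed open set, each fleet base goes to its cheapest open site; total = fixed + service.
{Bravo, Charlie}: R1→Bravo 2·6=12, R2→Charlie 4·20=80, R3→Bravo 3·6=18, R4→Charlie 2·8=16, R5→Bravo 2·17=34, R6→Bravo 9·22=198, R7→Bravo 3·6=18, R8→Bravo 2·9=18. Service 394; fixed 40; total 434.
{Alpha, Bravo, Charlie}: service 394 + fixed 74 = 468
{Bravo}: service 534 + fixed 16 = 550
No other subset beats 434.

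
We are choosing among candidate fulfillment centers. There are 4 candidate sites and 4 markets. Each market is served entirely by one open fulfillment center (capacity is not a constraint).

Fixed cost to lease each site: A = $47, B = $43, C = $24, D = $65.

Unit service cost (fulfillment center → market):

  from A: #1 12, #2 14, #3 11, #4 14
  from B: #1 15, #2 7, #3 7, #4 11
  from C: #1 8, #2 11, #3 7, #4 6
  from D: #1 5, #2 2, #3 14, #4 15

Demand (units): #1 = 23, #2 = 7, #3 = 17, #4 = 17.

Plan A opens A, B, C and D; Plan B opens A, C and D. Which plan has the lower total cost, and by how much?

Plan B is cheaper by 43.

Plan A: {A, B, C, D}: #1→D 5·23=115, #2→D 2·7=14, #3→B 7·17=119, #4→C 6·17=102. Service 350; fixed 179; total 529.
Plan B: {A, C, D}: #1→D 5·23=115, #2→D 2·7=14, #3→C 7·17=119, #4→C 6·17=102. Service 350; fixed 136; total 486.
Difference: |529 − 486| = 43.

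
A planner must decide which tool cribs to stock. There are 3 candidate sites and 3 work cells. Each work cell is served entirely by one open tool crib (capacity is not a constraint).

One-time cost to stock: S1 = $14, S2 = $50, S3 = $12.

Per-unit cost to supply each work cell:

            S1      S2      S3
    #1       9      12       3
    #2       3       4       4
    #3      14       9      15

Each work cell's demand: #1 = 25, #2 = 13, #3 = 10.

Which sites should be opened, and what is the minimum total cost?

Open S2 and S3; minimum total cost 279.

For any fixed open set, each work cell goes to its cheapest open site; total = fixed + service.
{S2, S3}: #1→S3 3·25=75, #2→S2 4·13=52, #3→S2 9·10=90. Service 217; fixed 62; total 279.
{S1, S2, S3}: service 204 + fixed 76 = 280
{S1, S3}: service 254 + fixed 26 = 280
{S3}: #1→S3 3·25=75, #2→S3 4·13=52, #3→S3 15·10=150. Service 277; fixed 12; total 289.
No other subset beats 279.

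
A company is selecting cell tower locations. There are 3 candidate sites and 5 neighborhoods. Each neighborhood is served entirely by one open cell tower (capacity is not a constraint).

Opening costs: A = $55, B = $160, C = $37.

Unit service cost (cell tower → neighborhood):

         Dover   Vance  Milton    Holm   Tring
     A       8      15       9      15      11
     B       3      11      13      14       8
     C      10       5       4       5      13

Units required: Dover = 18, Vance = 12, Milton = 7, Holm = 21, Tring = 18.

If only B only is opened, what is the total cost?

Each neighborhood is assigned to its cheapest site among the open ones.
{B}: Dover→B 3·18=54, Vance→B 11·12=132, Milton→B 13·7=91, Holm→B 14·21=294, Tring→B 8·18=144. Service 715; fixed 160; total 875.

Total cost: 875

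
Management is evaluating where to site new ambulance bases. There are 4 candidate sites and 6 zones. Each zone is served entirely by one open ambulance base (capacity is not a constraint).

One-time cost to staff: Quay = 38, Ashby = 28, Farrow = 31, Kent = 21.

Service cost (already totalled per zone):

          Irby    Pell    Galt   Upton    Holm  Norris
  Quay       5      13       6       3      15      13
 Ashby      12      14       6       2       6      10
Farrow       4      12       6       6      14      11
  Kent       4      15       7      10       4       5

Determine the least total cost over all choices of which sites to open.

For any fixed open set, each zone goes to its cheapest open site; total = fixed + service.
{Kent}: Irby→Kent 4, Pell→Kent 15, Galt→Kent 7, Upton→Kent 10, Holm→Kent 4, Norris→Kent 5. Service 45; fixed 21; total 66.
{Ashby}: service 50 + fixed 28 = 78
{Ashby, Kent}: Irby→Kent 4, Pell→Ashby 14, Galt→Ashby 6, Upton→Ashby 2, Holm→Kent 4, Norris→Kent 5. Service 35; fixed 49; total 84.
{Quay, Ashby, Farrow, Kent}: Irby→Farrow 4, Pell→Farrow 12, Galt→Quay 6, Upton→Ashby 2, Holm→Kent 4, Norris→Kent 5. Service 33; fixed 118; total 151.
(All 15 nonempty subsets were checked; Kent only is lowest.)

Minimum total cost: 66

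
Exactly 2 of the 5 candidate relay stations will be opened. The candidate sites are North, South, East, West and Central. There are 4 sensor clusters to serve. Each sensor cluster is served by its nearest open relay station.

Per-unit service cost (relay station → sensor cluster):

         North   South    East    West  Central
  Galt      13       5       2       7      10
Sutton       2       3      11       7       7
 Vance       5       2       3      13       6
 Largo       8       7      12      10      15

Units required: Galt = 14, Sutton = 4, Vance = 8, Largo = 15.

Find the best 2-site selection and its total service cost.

With exactly 2 open, each sensor cluster uses its cheapest among the chosen.
{South, East}: Galt→East 2·14=28, Sutton→South 3·4=12, Vance→South 2·8=16, Largo→South 7·15=105. Service cost 161.
{North, East}: service cost 180
{North, South}: service cost 199
Among all 10 size-2 choices, {South, East} is lowest.

Choose South and East; total service cost 161.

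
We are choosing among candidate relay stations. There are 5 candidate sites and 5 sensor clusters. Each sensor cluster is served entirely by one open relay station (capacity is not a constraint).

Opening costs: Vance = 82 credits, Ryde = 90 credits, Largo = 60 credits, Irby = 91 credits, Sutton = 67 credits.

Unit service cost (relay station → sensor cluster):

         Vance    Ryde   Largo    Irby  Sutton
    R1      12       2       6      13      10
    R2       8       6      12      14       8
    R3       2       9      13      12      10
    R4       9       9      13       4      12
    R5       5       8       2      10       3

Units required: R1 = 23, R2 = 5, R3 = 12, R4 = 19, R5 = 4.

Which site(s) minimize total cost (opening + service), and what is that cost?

For any fixed open set, each sensor cluster goes to its cheapest open site; total = fixed + service.
{Vance, Ryde, Irby}: R1→Ryde 2·23=46, R2→Ryde 6·5=30, R3→Vance 2·12=24, R4→Irby 4·19=76, R5→Vance 5·4=20. Service 196; fixed 263; total 459.
{Vance, Ryde}: R1→Ryde 2·23=46, R2→Ryde 6·5=30, R3→Vance 2·12=24, R4→Vance 9·19=171, R5→Vance 5·4=20. Service 291; fixed 172; total 463.
{Ryde, Irby}: R1→Ryde 2·23=46, R2→Ryde 6·5=30, R3→Ryde 9·12=108, R4→Irby 4·19=76, R5→Ryde 8·4=32. Service 292; fixed 181; total 473.
{Vance, Ryde, Largo, Irby, Sutton}: service 184 + fixed 390 = 574
No other subset beats 459.

Open Vance, Ryde and Irby; minimum total cost 459.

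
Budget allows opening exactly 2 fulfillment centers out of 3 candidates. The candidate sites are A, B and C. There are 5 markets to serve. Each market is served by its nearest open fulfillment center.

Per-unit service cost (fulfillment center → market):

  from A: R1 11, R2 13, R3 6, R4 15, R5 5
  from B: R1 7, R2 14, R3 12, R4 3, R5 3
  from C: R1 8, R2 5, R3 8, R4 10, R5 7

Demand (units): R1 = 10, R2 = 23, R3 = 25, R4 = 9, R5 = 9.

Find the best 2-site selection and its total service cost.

Choose B and C; total service cost 439.

With exactly 2 open, each market uses its cheapest among the chosen.
{B, C}: R1→B 7·10=70, R2→C 5·23=115, R3→C 8·25=200, R4→B 3·9=27, R5→B 3·9=27. Service cost 439.
{A, C}: service cost 480
{A, B}: service cost 573
Among all 3 size-2 choices, {B, C} is lowest.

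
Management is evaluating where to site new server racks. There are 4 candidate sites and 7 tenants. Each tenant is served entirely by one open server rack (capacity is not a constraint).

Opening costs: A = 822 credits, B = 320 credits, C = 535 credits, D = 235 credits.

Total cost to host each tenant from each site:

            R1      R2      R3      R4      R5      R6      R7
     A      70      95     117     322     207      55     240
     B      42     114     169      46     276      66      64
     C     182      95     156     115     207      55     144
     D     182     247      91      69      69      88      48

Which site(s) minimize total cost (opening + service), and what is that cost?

Open D only; minimum total cost 1029.

For any fixed open set, each tenant goes to its cheapest open site; total = fixed + service.
{D}: R1→D 182, R2→D 247, R3→D 91, R4→D 69, R5→D 69, R6→D 88, R7→D 48. Service 794; fixed 235; total 1029.
{B, D}: service 476 + fixed 555 = 1031
{B}: R1→B 42, R2→B 114, R3→B 169, R4→B 46, R5→B 276, R6→B 66, R7→B 64. Service 777; fixed 320; total 1097.
{A, B, C, D}: service 446 + fixed 1912 = 2358
No other subset beats 1029.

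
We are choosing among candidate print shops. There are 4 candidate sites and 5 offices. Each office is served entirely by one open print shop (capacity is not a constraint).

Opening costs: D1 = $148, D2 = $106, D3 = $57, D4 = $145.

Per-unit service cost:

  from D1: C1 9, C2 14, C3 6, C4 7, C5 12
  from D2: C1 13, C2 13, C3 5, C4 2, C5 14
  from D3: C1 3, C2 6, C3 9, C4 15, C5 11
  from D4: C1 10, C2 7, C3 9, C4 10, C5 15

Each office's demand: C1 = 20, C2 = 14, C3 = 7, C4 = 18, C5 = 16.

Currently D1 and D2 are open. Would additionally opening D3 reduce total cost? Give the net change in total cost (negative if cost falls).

Current service cost with {D1, D2}: 625.
Adding D3: each office re-picks its cheapest; new service cost 391, saving 234.
Extra fixed cost: 57. Net change = 57 − 234 = -177.
(Totals: 879 → 702.)

Yes — net change −177 (cost falls by 177).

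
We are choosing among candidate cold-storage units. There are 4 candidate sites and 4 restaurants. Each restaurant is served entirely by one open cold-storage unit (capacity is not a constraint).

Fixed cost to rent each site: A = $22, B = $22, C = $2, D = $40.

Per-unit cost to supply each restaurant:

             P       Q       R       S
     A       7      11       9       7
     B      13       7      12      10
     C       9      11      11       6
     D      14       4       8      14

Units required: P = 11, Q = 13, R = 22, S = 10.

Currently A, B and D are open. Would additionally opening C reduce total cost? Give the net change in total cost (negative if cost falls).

Yes — net change −8 (cost falls by 8).

Current service cost with {A, B, D}: 375.
Adding C: each restaurant re-picks its cheapest; new service cost 365, saving 10.
Extra fixed cost: 2. Net change = 2 − 10 = -8.
(Totals: 459 → 451.)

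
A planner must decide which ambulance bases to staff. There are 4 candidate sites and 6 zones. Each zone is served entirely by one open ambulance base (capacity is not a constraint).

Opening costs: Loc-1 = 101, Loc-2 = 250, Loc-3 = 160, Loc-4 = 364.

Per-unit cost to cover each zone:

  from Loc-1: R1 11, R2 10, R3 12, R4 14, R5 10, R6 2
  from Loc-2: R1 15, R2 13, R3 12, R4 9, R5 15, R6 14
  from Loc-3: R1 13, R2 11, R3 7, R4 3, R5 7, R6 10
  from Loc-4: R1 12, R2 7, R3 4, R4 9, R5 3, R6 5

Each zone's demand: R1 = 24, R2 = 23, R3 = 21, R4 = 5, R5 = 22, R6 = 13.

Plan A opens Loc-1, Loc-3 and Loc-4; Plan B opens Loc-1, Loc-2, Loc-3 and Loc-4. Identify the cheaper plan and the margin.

Plan A is cheaper by 250.

Plan A: {Loc-1, Loc-3, Loc-4}: R1→Loc-1 11·24=264, R2→Loc-4 7·23=161, R3→Loc-4 4·21=84, R4→Loc-3 3·5=15, R5→Loc-4 3·22=66, R6→Loc-1 2·13=26. Service 616; fixed 625; total 1241.
Plan B: {Loc-1, Loc-2, Loc-3, Loc-4}: R1→Loc-1 11·24=264, R2→Loc-4 7·23=161, R3→Loc-4 4·21=84, R4→Loc-3 3·5=15, R5→Loc-4 3·22=66, R6→Loc-1 2·13=26. Service 616; fixed 875; total 1491.
Difference: |1241 − 1491| = 250.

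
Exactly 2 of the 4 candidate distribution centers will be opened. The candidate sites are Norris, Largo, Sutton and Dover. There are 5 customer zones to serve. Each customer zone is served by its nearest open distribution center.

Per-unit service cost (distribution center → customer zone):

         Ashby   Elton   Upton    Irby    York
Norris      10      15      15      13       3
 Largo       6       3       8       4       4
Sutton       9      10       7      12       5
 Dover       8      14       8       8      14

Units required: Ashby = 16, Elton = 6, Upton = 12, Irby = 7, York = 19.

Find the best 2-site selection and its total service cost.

Choose Norris and Largo; total service cost 295.

With exactly 2 open, each customer zone uses its cheapest among the chosen.
{Norris, Largo}: Ashby→Largo 6·16=96, Elton→Largo 3·6=18, Upton→Largo 8·12=96, Irby→Largo 4·7=28, York→Norris 3·19=57. Service cost 295.
{Largo, Sutton}: service cost 302
{Largo, Dover}: service cost 314
Among all 6 size-2 choices, {Norris, Largo} is lowest.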